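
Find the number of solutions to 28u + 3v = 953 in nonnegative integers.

gcd(28, 3):
  28 = 9·3 + 1
  3 = 3·1
so gcd(28, 3) = 1.
Back-substitute for Bézout coefficients:
  1 = 28 - 9·3
  ... = 28·(1) + 3·(-9)
Scale by 953: one solution is (953, -8577). Reduce u mod 3: (2, 299).
General: u = 2 + 3t, v = 299 - 28t.
u ≥ 0 ⇒ t ≥ 0; v ≥ 0 ⇒ t ≤ 10. So t ∈ [0, 10]: 11 solutions.

11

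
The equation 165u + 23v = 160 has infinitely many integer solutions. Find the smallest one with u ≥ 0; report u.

17

gcd(165, 23):
  165 = 7*23 + 4
  23 = 5*4 + 3
  4 = 1*3 + 1
  3 = 3*1
so gcd(165, 23) = 1.
1 divides 160, so solutions exist.
Back-substitute for Bézout coefficients:
  1 = 4 - 1*3
  ... = 165*(6) + 23*(-43)
Scale by 160/1 = 160: (u₀, v₀) = (960, -6880).
General solution: u = 960 + 23t, v = -6880 - 165t for integer t.
u ≥ 0: smallest is 960 mod 23 = 17 (at t = -41), with v = -115.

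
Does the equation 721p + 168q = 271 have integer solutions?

no

gcd(721, 168) = 7.
7 does not divide 271 (remainder 5), so no integer solutions.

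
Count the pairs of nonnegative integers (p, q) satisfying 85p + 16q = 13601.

gcd(85, 16) = 1  (85 = 5×16 + 5, 16 = 3×5 + 1, 5 = 5×1).
Back-substituting, 85×(-3) + 16×(16) = 1.
Scale by 13601: one solution is (-40803, 217616). Reduce p mod 16: (13, 781).
General: p = 13 + 16t, q = 781 - 85t.
p ≥ 0 ⇒ t ≥ 0; q ≥ 0 ⇒ t ≤ 9. So t ∈ [0, 9]: 10 solutions.

10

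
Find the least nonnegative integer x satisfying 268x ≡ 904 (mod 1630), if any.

198

gcd(1630, 268) = 2  (1630 = 6·268 + 22, 268 = 12·22 + 4, 22 = 5·4 + 2, 4 = 2·2).
2 divides 904, so solutions exist.
Back-substituting, 268·(-371) + 1630·(61) = 2.
So 268·(-371) ≡ 2 (mod 1630); multiply by 452: x ≡ -167692 (mod 815).
Smallest nonnegative: x = -167692 mod 815 = 198.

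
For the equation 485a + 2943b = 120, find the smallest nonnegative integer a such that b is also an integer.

1851

gcd(2943, 485):
  2943 = 6×485 + 33
  485 = 14×33 + 23
  33 = 1×23 + 10
  23 = 2×10 + 3
  10 = 3×3 + 1
  3 = 3×1
so gcd(2943, 485) = 1.
1 divides 120, so solutions exist.
Back-substitute for Bézout coefficients:
  1 = 10 - 3×3
  ... = 485×(-892) + 2943×(147)
Scale by 120/1 = 120: (a₀, b₀) = (-107040, 17640).
General solution: a = -107040 + 2943t, b = 17640 - 485t for integer t.
a ≥ 0: smallest is -107040 mod 2943 = 1851 (at t = 37), with b = -305.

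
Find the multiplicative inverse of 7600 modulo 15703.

gcd(15703, 7600) = 1.
By Bézout, 7600×(-1998) + 15703×(967) = 1.
So 7600×-1998 ≡ 1 (mod 15703), and -1998 mod 15703 = 13705.

13705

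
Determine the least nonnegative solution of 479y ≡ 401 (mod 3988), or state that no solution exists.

gcd(3988, 479):
  3988 = 8*479 + 156
  479 = 3*156 + 11
  156 = 14*11 + 2
  11 = 5*2 + 1
  2 = 2*1
so gcd(3988, 479) = 1.
1 divides 401, so solutions exist.
Back-substitute for Bézout coefficients:
  1 = 11 - 5*2
  ... = 479*(1815) + 3988*(-218)
So 479*(1815) ≡ 1 (mod 3988); multiply by 401: y ≡ 727815 (mod 3988).
Smallest nonnegative: y = 727815 mod 3988 = 1999.

1999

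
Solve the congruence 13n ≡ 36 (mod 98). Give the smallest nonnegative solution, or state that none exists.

48

gcd(98, 13) = 1.
1 divides 36, so solutions exist.
By Bézout, 13·(-15) + 98·(2) = 1.
So 13·(-15) ≡ 1 (mod 98); multiply by 36: n ≡ -540 (mod 98).
Smallest nonnegative: n = -540 mod 98 = 48.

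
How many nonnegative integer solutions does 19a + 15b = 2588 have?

gcd(19, 15) = 1  (19 = 1·15 + 4, 15 = 3·4 + 3, 4 = 1·3 + 1, 3 = 3·1).
Back-substituting, 19·(4) + 15·(-5) = 1.
Scale by 2588: one solution is (10352, -12940). Reduce a mod 15: (2, 170).
General: a = 2 + 15t, b = 170 - 19t.
a ≥ 0 ⇒ t ≥ 0; b ≥ 0 ⇒ t ≤ 8. So t ∈ [0, 8]: 9 solutions.

9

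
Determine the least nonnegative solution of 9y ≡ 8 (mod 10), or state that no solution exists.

2

gcd(10, 9) = 1.
1 divides 8, so solutions exist.
By Bézout, 9×(-1) + 10×(1) = 1.
So 9×(-1) ≡ 1 (mod 10); multiply by 8: y ≡ -8 (mod 10).
Smallest nonnegative: y = -8 mod 10 = 2.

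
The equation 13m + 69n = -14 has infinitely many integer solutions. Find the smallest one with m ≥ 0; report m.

52

gcd(69, 13):
  69 = 5×13 + 4
  13 = 3×4 + 1
  4 = 4×1
so gcd(69, 13) = 1.
1 divides -14, so solutions exist.
Back-substitute for Bézout coefficients:
  1 = 13 - 3×4
  ... = 13×(16) + 69×(-3)
Scale by -14/1 = -14: (m₀, n₀) = (-224, 42).
General solution: m = -224 + 69t, n = 42 - 13t for integer t.
m ≥ 0: smallest is -224 mod 69 = 52 (at t = 4), with n = -10.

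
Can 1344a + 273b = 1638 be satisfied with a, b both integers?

gcd(1344, 273) = 21  (1344 = 4·273 + 252, 273 = 1·252 + 21, 252 = 12·21).
21 divides 1638, so integer solutions exist.

yes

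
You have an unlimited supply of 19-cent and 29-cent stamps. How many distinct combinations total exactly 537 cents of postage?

Need nonnegative integers with 19j + 29k = 537.
gcd(19, 29) = 1, and 19·(-3) + 29·(2) = 1.
So (j₀, k₀) = (-1611, 1074); general j = -1611 + 29t, k = 1074 - 19t.
j ≥ 0 ⇒ t ≥ 56; k ≥ 0 ⇒ t ≤ 56. That's 1 value of t.

1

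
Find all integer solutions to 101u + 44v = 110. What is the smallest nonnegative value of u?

gcd(101, 44):
  101 = 2·44 + 13
  44 = 3·13 + 5
  13 = 2·5 + 3
  5 = 1·3 + 2
  3 = 1·2 + 1
  2 = 2·1
so gcd(101, 44) = 1.
1 divides 110, so solutions exist.
Back-substitute for Bézout coefficients:
  1 = 3 - 1·2
  ... = 101·(17) + 44·(-39)
Scale by 110/1 = 110: (u₀, v₀) = (1870, -4290).
General solution: u = 1870 + 44t, v = -4290 - 101t for integer t.
u ≥ 0: smallest is 1870 mod 44 = 22 (at t = -42), with v = -48.

22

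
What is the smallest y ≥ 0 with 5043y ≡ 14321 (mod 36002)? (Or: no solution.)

gcd(36002, 5043) = 1.
1 divides 14321, so solutions exist.
By Bézout, 5043×(-3441) + 36002×(482) = 1.
So 5043×(-3441) ≡ 1 (mod 36002); multiply by 14321: y ≡ -49278561 (mod 36002).
Smallest nonnegative: y = -49278561 mod 36002 = 8177.

8177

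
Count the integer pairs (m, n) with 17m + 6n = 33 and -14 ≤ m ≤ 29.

7

gcd(17, 6) = 1.
By Bézout, 17·(-1) + 6·(3) = 1.
Particular solution: (3, -3).
General solution: m = 3 + 6t, n = -3 - 17t for integer t.
-14 ≤ 3 + 6t ≤ 29 gives t ∈ [-2, 4], which is 7 values.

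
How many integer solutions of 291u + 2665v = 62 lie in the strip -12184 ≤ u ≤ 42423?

20

gcd(2665, 291) = 1.
By Bézout, 291·(-174) + 2665·(19) = 1.
Particular solution: (2537, -277).
General solution: u = 2537 + 2665t, v = -277 - 291t for integer t.
-12184 ≤ 2537 + 2665t ≤ 42423 gives t ∈ [-5, 14], which is 20 values.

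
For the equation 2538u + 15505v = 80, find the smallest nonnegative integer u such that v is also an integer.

gcd(15505, 2538) = 1.
1 divides 80, so solutions exist.
By Bézout, 2538·(-4478) + 15505·(733) = 1.
Scale by 80/1 = 80: (u₀, v₀) = (-358240, 58640).
General solution: u = -358240 + 15505t, v = 58640 - 2538t for integer t.
u ≥ 0: smallest is -358240 mod 15505 = 13880 (at t = 24), with v = -2272.

13880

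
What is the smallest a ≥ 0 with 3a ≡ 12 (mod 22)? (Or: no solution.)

4

gcd(22, 3):
  22 = 7*3 + 1
  3 = 3*1
so gcd(22, 3) = 1.
1 divides 12, so solutions exist.
Back-substitute for Bézout coefficients:
  1 = 22 - 7*3
  ... = 3*(-7) + 22*(1)
So 3*(-7) ≡ 1 (mod 22); multiply by 12: a ≡ -84 (mod 22).
Smallest nonnegative: a = -84 mod 22 = 4.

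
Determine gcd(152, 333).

gcd(333, 152):
  333 = 2*152 + 29
  152 = 5*29 + 7
  29 = 4*7 + 1
  7 = 7*1
so gcd(333, 152) = 1.

1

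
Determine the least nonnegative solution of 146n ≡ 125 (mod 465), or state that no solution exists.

55

gcd(465, 146) = 1.
1 divides 125, so solutions exist.
By Bézout, 146*(86) + 465*(-27) = 1.
So 146*(86) ≡ 1 (mod 465); multiply by 125: n ≡ 10750 (mod 465).
Smallest nonnegative: n = 10750 mod 465 = 55.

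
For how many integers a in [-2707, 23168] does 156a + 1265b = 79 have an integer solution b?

gcd(1265, 156) = 1.
By Bézout, 156*(446) + 1265*(-55) = 1.
Particular solution: (1079, -133).
General solution: a = 1079 + 1265t, b = -133 - 156t for integer t.
-2707 ≤ 1079 + 1265t ≤ 23168 gives t ∈ [-2, 17], which is 20 values.

20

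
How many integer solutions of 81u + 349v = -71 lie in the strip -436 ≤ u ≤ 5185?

gcd(349, 81):
  349 = 4×81 + 25
  81 = 3×25 + 6
  25 = 4×6 + 1
  6 = 6×1
so gcd(349, 81) = 1.
Back-substitute for Bézout coefficients:
  1 = 25 - 4×6
  ... = 81×(-56) + 349×(13)
Scale by -71: particular solution (3976, -923); reduce u mod 349: (137, -32).
General solution: u = 137 + 349t, v = -32 - 81t for integer t.
-436 ≤ 137 + 349t ≤ 5185 gives t ∈ [-1, 14], which is 16 values.

16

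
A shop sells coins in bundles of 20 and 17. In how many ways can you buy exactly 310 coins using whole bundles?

1

Need nonnegative integers with 20j + 17k = 310.
gcd(20, 17) = 1, and 20·(6) + 17·(-7) = 1.
So (j₀, k₀) = (1860, -2170); general j = 1860 + 17t, k = -2170 - 20t.
j ≥ 0 ⇒ t ≥ -109; k ≥ 0 ⇒ t ≤ -109. That's 1 value of t.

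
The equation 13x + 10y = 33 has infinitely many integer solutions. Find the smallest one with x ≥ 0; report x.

1

gcd(13, 10) = 1  (13 = 1×10 + 3, 10 = 3×3 + 1, 3 = 3×1).
1 divides 33, so solutions exist.
Back-substituting, 13×(-3) + 10×(4) = 1.
Scale by 33/1 = 33: (x₀, y₀) = (-99, 132).
General solution: x = -99 + 10t, y = 132 - 13t for integer t.
x ≥ 0: smallest is -99 mod 10 = 1 (at t = 10), with y = 2.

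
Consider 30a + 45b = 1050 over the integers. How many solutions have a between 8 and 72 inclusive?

gcd(45, 30) = 15  (45 = 1·30 + 15, 30 = 2·15).
Back-substituting, 30·(-1) + 45·(1) = 15.
Scale by 70: particular solution (-70, 70); reduce a mod 3: (2, 22).
General solution: a = 2 + 3t, b = 22 - 2t for integer t.
8 ≤ 2 + 3t ≤ 72 gives t ∈ [2, 23], which is 22 values.

22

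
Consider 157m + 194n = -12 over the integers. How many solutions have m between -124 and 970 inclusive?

5

gcd(194, 157) = 1.
By Bézout, 157·(-21) + 194·(17) = 1.
Particular solution: (58, -47).
General solution: m = 58 + 194t, n = -47 - 157t for integer t.
-124 ≤ 58 + 194t ≤ 970 gives t ∈ [0, 4], which is 5 values.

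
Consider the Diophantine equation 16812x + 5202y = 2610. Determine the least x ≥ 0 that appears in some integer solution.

110

gcd(16812, 5202):
  16812 = 3·5202 + 1206
  5202 = 4·1206 + 378
  1206 = 3·378 + 72
  378 = 5·72 + 18
  72 = 4·18
so gcd(16812, 5202) = 18.
18 divides 2610, so solutions exist.
Back-substitute for Bézout coefficients:
  18 = 378 - 5·72
  ... = 16812·(-69) + 5202·(223)
Scale by 2610/18 = 145: (x₀, y₀) = (-10005, 32335).
General solution: x = -10005 + 289t, y = 32335 - 934t for integer t.
x ≥ 0: smallest is -10005 mod 289 = 110 (at t = 35), with y = -355.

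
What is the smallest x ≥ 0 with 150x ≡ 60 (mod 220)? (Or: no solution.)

gcd(220, 150):
  220 = 1·150 + 70
  150 = 2·70 + 10
  70 = 7·10
so gcd(220, 150) = 10.
10 divides 60, so solutions exist.
Back-substitute for Bézout coefficients:
  10 = 150 - 2·70
  ... = 150·(3) + 220·(-2)
So 150·(3) ≡ 10 (mod 220); multiply by 6: x ≡ 18 (mod 22).
Smallest nonnegative: x = 18 mod 22 = 18.

18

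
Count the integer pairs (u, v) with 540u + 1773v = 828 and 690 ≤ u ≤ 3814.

16

gcd(1773, 540) = 9.
By Bézout, 540*(23) + 1773*(-7) = 9.
Particular solution: (146, -44).
General solution: u = 146 + 197t, v = -44 - 60t for integer t.
690 ≤ 146 + 197t ≤ 3814 gives t ∈ [3, 18], which is 16 values.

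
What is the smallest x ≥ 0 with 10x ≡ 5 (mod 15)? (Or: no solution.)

2

gcd(15, 10):
  15 = 1·10 + 5
  10 = 2·5
so gcd(15, 10) = 5.
5 divides 5, so solutions exist.
Back-substitute for Bézout coefficients:
  5 = 15 - 1·10
  ... = 10·(-1) + 15·(1)
So 10·(-1) ≡ 5 (mod 15); multiply by 1: x ≡ -1 (mod 3).
Smallest nonnegative: x = -1 mod 3 = 2.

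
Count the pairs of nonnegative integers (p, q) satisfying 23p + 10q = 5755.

gcd(23, 10) = 1.
By Bézout, 23*(-3) + 10*(7) = 1.
One solution: (5, 564).
General: p = 5 + 10t, q = 564 - 23t.
p ≥ 0 ⇒ t ≥ 0; q ≥ 0 ⇒ t ≤ 24. So t ∈ [0, 24]: 25 solutions.

25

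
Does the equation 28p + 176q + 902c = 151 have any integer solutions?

gcd(176, 28) = 4  (176 = 6·28 + 8, 28 = 3·8 + 4, 8 = 2·4).
gcd(4, 902) = 2.
2 does not divide 151 (remainder 1), so no integer solutions.

no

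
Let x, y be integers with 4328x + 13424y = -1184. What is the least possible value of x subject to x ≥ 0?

1442

gcd(13424, 4328) = 8  (13424 = 3*4328 + 440, 4328 = 9*440 + 368, 440 = 1*368 + 72, 368 = 5*72 + 8, 72 = 9*8).
8 divides -1184, so solutions exist.
Back-substituting, 4328*(183) + 13424*(-59) = 8.
Scale by -1184/8 = -148: (x₀, y₀) = (-27084, 8732).
General solution: x = -27084 + 1678t, y = 8732 - 541t for integer t.
x ≥ 0: smallest is -27084 mod 1678 = 1442 (at t = 17), with y = -465.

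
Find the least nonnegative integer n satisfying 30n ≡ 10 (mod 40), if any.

3

gcd(40, 30):
  40 = 1·30 + 10
  30 = 3·10
so gcd(40, 30) = 10.
10 divides 10, so solutions exist.
Back-substitute for Bézout coefficients:
  10 = 40 - 1·30
  ... = 30·(-1) + 40·(1)
So 30·(-1) ≡ 10 (mod 40); multiply by 1: n ≡ -1 (mod 4).
Smallest nonnegative: n = -1 mod 4 = 3.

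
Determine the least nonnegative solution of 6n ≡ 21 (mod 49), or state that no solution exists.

28

gcd(49, 6):
  49 = 8·6 + 1
  6 = 6·1
so gcd(49, 6) = 1.
1 divides 21, so solutions exist.
Back-substitute for Bézout coefficients:
  1 = 49 - 8·6
  ... = 6·(-8) + 49·(1)
So 6·(-8) ≡ 1 (mod 49); multiply by 21: n ≡ -168 (mod 49).
Smallest nonnegative: n = -168 mod 49 = 28.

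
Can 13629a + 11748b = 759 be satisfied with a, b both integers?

yes

gcd(13629, 11748) = 33  (13629 = 1*11748 + 1881, 11748 = 6*1881 + 462, 1881 = 4*462 + 33, 462 = 14*33).
33 divides 759, so integer solutions exist.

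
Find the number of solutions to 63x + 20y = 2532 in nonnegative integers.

gcd(63, 20):
  63 = 3*20 + 3
  20 = 6*3 + 2
  3 = 1*2 + 1
  2 = 2*1
so gcd(63, 20) = 1.
Back-substitute for Bézout coefficients:
  1 = 3 - 1*2
  ... = 63*(7) + 20*(-22)
Scale by 2532: one solution is (17724, -55704). Reduce x mod 20: (4, 114).
General: x = 4 + 20t, y = 114 - 63t.
x ≥ 0 ⇒ t ≥ 0; y ≥ 0 ⇒ t ≤ 1. So t ∈ [0, 1]: 2 solutions.

2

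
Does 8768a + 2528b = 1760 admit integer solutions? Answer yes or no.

gcd(8768, 2528):
  8768 = 3·2528 + 1184
  2528 = 2·1184 + 160
  1184 = 7·160 + 64
  160 = 2·64 + 32
  64 = 2·32
so gcd(8768, 2528) = 32.
32 divides 1760, so integer solutions exist.

yes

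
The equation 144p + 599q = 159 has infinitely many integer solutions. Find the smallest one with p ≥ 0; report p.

gcd(599, 144):
  599 = 4·144 + 23
  144 = 6·23 + 6
  23 = 3·6 + 5
  6 = 1·5 + 1
  5 = 5·1
so gcd(599, 144) = 1.
1 divides 159, so solutions exist.
Back-substitute for Bézout coefficients:
  1 = 6 - 1·5
  ... = 144·(104) + 599·(-25)
Scale by 159/1 = 159: (p₀, q₀) = (16536, -3975).
General solution: p = 16536 + 599t, q = -3975 - 144t for integer t.
p ≥ 0: smallest is 16536 mod 599 = 363 (at t = -27), with q = -87.

363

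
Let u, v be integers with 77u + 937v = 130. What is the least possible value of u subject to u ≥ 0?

gcd(937, 77):
  937 = 12×77 + 13
  77 = 5×13 + 12
  13 = 1×12 + 1
  12 = 12×1
so gcd(937, 77) = 1.
1 divides 130, so solutions exist.
Back-substitute for Bézout coefficients:
  1 = 13 - 1×12
  ... = 77×(-73) + 937×(6)
Scale by 130/1 = 130: (u₀, v₀) = (-9490, 780).
General solution: u = -9490 + 937t, v = 780 - 77t for integer t.
u ≥ 0: smallest is -9490 mod 937 = 817 (at t = 11), with v = -67.

817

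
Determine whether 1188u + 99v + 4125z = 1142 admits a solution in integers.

gcd(1188, 99) = 99  (1188 = 12*99).
gcd(99, 4125) = 33.
33 does not divide 1142 (remainder 20), so no integer solutions.

no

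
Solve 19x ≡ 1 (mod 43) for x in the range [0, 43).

34

gcd(43, 19):
  43 = 2*19 + 5
  19 = 3*5 + 4
  5 = 1*4 + 1
  4 = 4*1
so gcd(43, 19) = 1.
Back-substitute for Bézout coefficients:
  1 = 5 - 1*4
  ... = 19*(-9) + 43*(4)
So 19*-9 ≡ 1 (mod 43), and -9 mod 43 = 34.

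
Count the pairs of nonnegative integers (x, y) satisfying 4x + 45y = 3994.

gcd(45, 4) = 1.
By Bézout, 4×(-11) + 45×(1) = 1.
One solution: (31, 86).
General: x = 31 + 45t, y = 86 - 4t.
x ≥ 0 ⇒ t ≥ 0; y ≥ 0 ⇒ t ≤ 21. So t ∈ [0, 21]: 22 solutions.

22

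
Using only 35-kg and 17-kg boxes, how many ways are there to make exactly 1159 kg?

Need nonnegative integers with 35j + 17k = 1159.
gcd(35, 17) = 1, and 35·(1) + 17·(-2) = 1.
So (j₀, k₀) = (1159, -2318); general j = 1159 + 17t, k = -2318 - 35t.
j ≥ 0 ⇒ t ≥ -68; k ≥ 0 ⇒ t ≤ -67. That's 2 values of t.

2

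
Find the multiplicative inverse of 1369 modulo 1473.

gcd(1473, 1369):
  1473 = 1×1369 + 104
  1369 = 13×104 + 17
  104 = 6×17 + 2
  17 = 8×2 + 1
  2 = 2×1
so gcd(1473, 1369) = 1.
Back-substitute for Bézout coefficients:
  1 = 17 - 8×2
  ... = 1369×(694) + 1473×(-645)
So 1369×694 ≡ 1 (mod 1473), and 694 mod 1473 = 694.

694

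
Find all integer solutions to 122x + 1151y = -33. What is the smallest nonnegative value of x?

gcd(1151, 122):
  1151 = 9·122 + 53
  122 = 2·53 + 16
  53 = 3·16 + 5
  16 = 3·5 + 1
  5 = 5·1
so gcd(1151, 122) = 1.
1 divides -33, so solutions exist.
Back-substitute for Bézout coefficients:
  1 = 16 - 3·5
  ... = 122·(217) + 1151·(-23)
Scale by -33/1 = -33: (x₀, y₀) = (-7161, 759).
General solution: x = -7161 + 1151t, y = 759 - 122t for integer t.
x ≥ 0: smallest is -7161 mod 1151 = 896 (at t = 7), with y = -95.

896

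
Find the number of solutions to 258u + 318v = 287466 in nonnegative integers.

gcd(318, 258) = 6  (318 = 1·258 + 60, 258 = 4·60 + 18, 60 = 3·18 + 6, 18 = 3·6).
Back-substituting, 258·(-16) + 318·(13) = 6.
Scale by 47911: one solution is (-766576, 622843). Reduce u mod 53: (16, 891).
General: u = 16 + 53t, v = 891 - 43t.
u ≥ 0 ⇒ t ≥ 0; v ≥ 0 ⇒ t ≤ 20. So t ∈ [0, 20]: 21 solutions.

21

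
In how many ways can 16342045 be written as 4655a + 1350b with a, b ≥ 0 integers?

13

gcd(4655, 1350):
  4655 = 3*1350 + 605
  1350 = 2*605 + 140
  605 = 4*140 + 45
  140 = 3*45 + 5
  45 = 9*5
so gcd(4655, 1350) = 5.
Back-substitute for Bézout coefficients:
  5 = 140 - 3*45
  ... = 4655*(-29) + 1350*(100)
Scale by 3268409: one solution is (-94783861, 326840900). Reduce a mod 270: (179, 11488).
General: a = 179 + 270t, b = 11488 - 931t.
a ≥ 0 ⇒ t ≥ 0; b ≥ 0 ⇒ t ≤ 12. So t ∈ [0, 12]: 13 solutions.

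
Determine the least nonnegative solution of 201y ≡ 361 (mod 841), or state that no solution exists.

211

gcd(841, 201):
  841 = 4×201 + 37
  201 = 5×37 + 16
  37 = 2×16 + 5
  16 = 3×5 + 1
  5 = 5×1
so gcd(841, 201) = 1.
1 divides 361, so solutions exist.
Back-substitute for Bézout coefficients:
  1 = 16 - 3×5
  ... = 201×(159) + 841×(-38)
So 201×(159) ≡ 1 (mod 841); multiply by 361: y ≡ 57399 (mod 841).
Smallest nonnegative: y = 57399 mod 841 = 211.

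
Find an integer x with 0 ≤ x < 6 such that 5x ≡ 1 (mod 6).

5

gcd(6, 5) = 1.
By Bézout, 5×(-1) + 6×(1) = 1.
So 5×-1 ≡ 1 (mod 6), and -1 mod 6 = 5.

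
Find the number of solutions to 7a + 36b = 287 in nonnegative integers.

2

gcd(36, 7) = 1.
By Bézout, 7·(-5) + 36·(1) = 1.
One solution: (5, 7).
General: a = 5 + 36t, b = 7 - 7t.
a ≥ 0 ⇒ t ≥ 0; b ≥ 0 ⇒ t ≤ 1. So t ∈ [0, 1]: 2 solutions.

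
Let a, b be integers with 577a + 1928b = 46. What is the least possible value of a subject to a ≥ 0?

gcd(1928, 577) = 1.
1 divides 46, so solutions exist.
By Bézout, 577·(137) + 1928·(-41) = 1.
Scale by 46/1 = 46: (a₀, b₀) = (6302, -1886).
General solution: a = 6302 + 1928t, b = -1886 - 577t for integer t.
a ≥ 0: smallest is 6302 mod 1928 = 518 (at t = -3), with b = -155.

518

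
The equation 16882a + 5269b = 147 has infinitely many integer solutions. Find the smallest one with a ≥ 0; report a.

gcd(16882, 5269) = 1.
1 divides 147, so solutions exist.
By Bézout, 16882×(348) + 5269×(-1115) = 1.
Scale by 147/1 = 147: (a₀, b₀) = (51156, -163905).
General solution: a = 51156 + 5269t, b = -163905 - 16882t for integer t.
a ≥ 0: smallest is 51156 mod 5269 = 3735 (at t = -9), with b = -11967.

3735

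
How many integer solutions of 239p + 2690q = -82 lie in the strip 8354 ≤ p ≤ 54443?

17

gcd(2690, 239):
  2690 = 11*239 + 61
  239 = 3*61 + 56
  61 = 1*56 + 5
  56 = 11*5 + 1
  5 = 5*1
so gcd(2690, 239) = 1.
Back-substitute for Bézout coefficients:
  1 = 56 - 11*5
  ... = 239*(529) + 2690*(-47)
Scale by -82: particular solution (-43378, 3854); reduce p mod 2690: (2352, -209).
General solution: p = 2352 + 2690t, q = -209 - 239t for integer t.
8354 ≤ 2352 + 2690t ≤ 54443 gives t ∈ [3, 19], which is 17 values.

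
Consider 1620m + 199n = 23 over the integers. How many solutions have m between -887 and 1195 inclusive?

gcd(1620, 199) = 1  (1620 = 8*199 + 28, 199 = 7*28 + 3, 28 = 9*3 + 1, 3 = 3*1).
Back-substituting, 1620*(64) + 199*(-521) = 1.
Scale by 23: particular solution (1472, -11983); reduce m mod 199: (79, -643).
General solution: m = 79 + 199t, n = -643 - 1620t for integer t.
-887 ≤ 79 + 199t ≤ 1195 gives t ∈ [-4, 5], which is 10 values.

10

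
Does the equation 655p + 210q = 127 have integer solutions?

gcd(655, 210) = 5.
5 does not divide 127 (remainder 2), so no integer solutions.

no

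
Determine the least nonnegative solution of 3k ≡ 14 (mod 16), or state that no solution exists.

10

gcd(16, 3) = 1.
1 divides 14, so solutions exist.
By Bézout, 3×(-5) + 16×(1) = 1.
So 3×(-5) ≡ 1 (mod 16); multiply by 14: k ≡ -70 (mod 16).
Smallest nonnegative: k = -70 mod 16 = 10.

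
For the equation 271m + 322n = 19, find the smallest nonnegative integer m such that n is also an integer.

gcd(322, 271) = 1.
1 divides 19, so solutions exist.
By Bézout, 271·(101) + 322·(-85) = 1.
Scale by 19/1 = 19: (m₀, n₀) = (1919, -1615).
General solution: m = 1919 + 322t, n = -1615 - 271t for integer t.
m ≥ 0: smallest is 1919 mod 322 = 309 (at t = -5), with n = -260.

309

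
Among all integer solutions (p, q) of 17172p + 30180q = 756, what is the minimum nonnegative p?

1218

gcd(30180, 17172):
  30180 = 1×17172 + 13008
  17172 = 1×13008 + 4164
  13008 = 3×4164 + 516
  4164 = 8×516 + 36
  516 = 14×36 + 12
  36 = 3×12
so gcd(30180, 17172) = 12.
12 divides 756, so solutions exist.
Back-substitute for Bézout coefficients:
  12 = 516 - 14×36
  ... = 17172×(-819) + 30180×(466)
Scale by 756/12 = 63: (p₀, q₀) = (-51597, 29358).
General solution: p = -51597 + 2515t, q = 29358 - 1431t for integer t.
p ≥ 0: smallest is -51597 mod 2515 = 1218 (at t = 21), with q = -693.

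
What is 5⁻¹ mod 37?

15

gcd(37, 5) = 1.
By Bézout, 5×(15) + 37×(-2) = 1.
So 5×15 ≡ 1 (mod 37), and 15 mod 37 = 15.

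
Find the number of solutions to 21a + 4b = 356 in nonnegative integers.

gcd(21, 4) = 1  (21 = 5×4 + 1, 4 = 4×1).
Back-substituting, 21×(1) + 4×(-5) = 1.
Scale by 356: one solution is (356, -1780). Reduce a mod 4: (0, 89).
General: a = 0 + 4t, b = 89 - 21t.
a ≥ 0 ⇒ t ≥ 0; b ≥ 0 ⇒ t ≤ 4. So t ∈ [0, 4]: 5 solutions.

5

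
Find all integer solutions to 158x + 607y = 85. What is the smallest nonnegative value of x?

135

gcd(607, 158):
  607 = 3·158 + 133
  158 = 1·133 + 25
  133 = 5·25 + 8
  25 = 3·8 + 1
  8 = 8·1
so gcd(607, 158) = 1.
1 divides 85, so solutions exist.
Back-substitute for Bézout coefficients:
  1 = 25 - 3·8
  ... = 158·(73) + 607·(-19)
Scale by 85/1 = 85: (x₀, y₀) = (6205, -1615).
General solution: x = 6205 + 607t, y = -1615 - 158t for integer t.
x ≥ 0: smallest is 6205 mod 607 = 135 (at t = -10), with y = -35.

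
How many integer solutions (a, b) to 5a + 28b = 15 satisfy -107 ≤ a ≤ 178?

10

gcd(28, 5) = 1.
By Bézout, 5·(-11) + 28·(2) = 1.
Particular solution: (3, 0).
General solution: a = 3 + 28t, b = 0 - 5t for integer t.
-107 ≤ 3 + 28t ≤ 178 gives t ∈ [-3, 6], which is 10 values.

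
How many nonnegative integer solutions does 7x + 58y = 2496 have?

gcd(58, 7):
  58 = 8·7 + 2
  7 = 3·2 + 1
  2 = 2·1
so gcd(58, 7) = 1.
Back-substitute for Bézout coefficients:
  1 = 7 - 3·2
  ... = 7·(25) + 58·(-3)
Scale by 2496: one solution is (62400, -7488). Reduce x mod 58: (50, 37).
General: x = 50 + 58t, y = 37 - 7t.
x ≥ 0 ⇒ t ≥ 0; y ≥ 0 ⇒ t ≤ 5. So t ∈ [0, 5]: 6 solutions.

6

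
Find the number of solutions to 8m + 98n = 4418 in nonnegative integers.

12

gcd(98, 8):
  98 = 12*8 + 2
  8 = 4*2
so gcd(98, 8) = 2.
Back-substitute for Bézout coefficients:
  2 = 98 - 12*8
  ... = 8*(-12) + 98*(1)
Scale by 2209: one solution is (-26508, 2209). Reduce m mod 49: (1, 45).
General: m = 1 + 49t, n = 45 - 4t.
m ≥ 0 ⇒ t ≥ 0; n ≥ 0 ⇒ t ≤ 11. So t ∈ [0, 11]: 12 solutions.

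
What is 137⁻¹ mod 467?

gcd(467, 137) = 1  (467 = 3×137 + 56, 137 = 2×56 + 25, 56 = 2×25 + 6, 25 = 4×6 + 1, 6 = 6×1).
Back-substituting, 137×(75) + 467×(-22) = 1.
So 137×75 ≡ 1 (mod 467), and 75 mod 467 = 75.

75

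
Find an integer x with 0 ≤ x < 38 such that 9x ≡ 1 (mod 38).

17

gcd(38, 9) = 1  (38 = 4*9 + 2, 9 = 4*2 + 1, 2 = 2*1).
Back-substituting, 9*(17) + 38*(-4) = 1.
So 9*17 ≡ 1 (mod 38), and 17 mod 38 = 17.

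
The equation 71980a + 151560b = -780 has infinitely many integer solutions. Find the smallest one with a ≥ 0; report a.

gcd(151560, 71980) = 20.
20 divides -780, so solutions exist.
By Bézout, 71980*(-2413) + 151560*(1146) = 20.
Scale by -780/20 = -39: (a₀, b₀) = (94107, -44694).
General solution: a = 94107 + 7578t, b = -44694 - 3599t for integer t.
a ≥ 0: smallest is 94107 mod 7578 = 3171 (at t = -12), with b = -1506.

3171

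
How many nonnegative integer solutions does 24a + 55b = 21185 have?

16

gcd(55, 24) = 1  (55 = 2*24 + 7, 24 = 3*7 + 3, 7 = 2*3 + 1, 3 = 3*1).
Back-substituting, 24*(-16) + 55*(7) = 1.
Scale by 21185: one solution is (-338960, 148295). Reduce a mod 55: (5, 383).
General: a = 5 + 55t, b = 383 - 24t.
a ≥ 0 ⇒ t ≥ 0; b ≥ 0 ⇒ t ≤ 15. So t ∈ [0, 15]: 16 solutions.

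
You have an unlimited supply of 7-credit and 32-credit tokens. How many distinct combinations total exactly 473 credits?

Need nonnegative integers with 7j + 32k = 473.
gcd(7, 32) = 1, and 7·(-9) + 32·(2) = 1.
So (j₀, k₀) = (-4257, 946); general j = -4257 + 32t, k = 946 - 7t.
j ≥ 0 ⇒ t ≥ 134; k ≥ 0 ⇒ t ≤ 135. That's 2 values of t.

2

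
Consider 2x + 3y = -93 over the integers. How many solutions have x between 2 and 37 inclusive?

12

gcd(3, 2) = 1.
By Bézout, 2*(-1) + 3*(1) = 1.
Particular solution: (0, -31).
General solution: x = 0 + 3t, y = -31 - 2t for integer t.
2 ≤ 0 + 3t ≤ 37 gives t ∈ [1, 12], which is 12 values.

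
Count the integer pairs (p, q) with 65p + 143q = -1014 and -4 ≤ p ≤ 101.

gcd(143, 65):
  143 = 2·65 + 13
  65 = 5·13
so gcd(143, 65) = 13.
Back-substitute for Bézout coefficients:
  13 = 143 - 2·65
  ... = 65·(-2) + 143·(1)
Scale by -78: particular solution (156, -78); reduce p mod 11: (2, -8).
General solution: p = 2 + 11t, q = -8 - 5t for integer t.
-4 ≤ 2 + 11t ≤ 101 gives t ∈ [0, 9], which is 10 values.

10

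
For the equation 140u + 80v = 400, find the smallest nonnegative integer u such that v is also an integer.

0

gcd(140, 80):
  140 = 1×80 + 60
  80 = 1×60 + 20
  60 = 3×20
so gcd(140, 80) = 20.
20 divides 400, so solutions exist.
Back-substitute for Bézout coefficients:
  20 = 80 - 1×60
  ... = 140×(-1) + 80×(2)
Scale by 400/20 = 20: (u₀, v₀) = (-20, 40).
General solution: u = -20 + 4t, v = 40 - 7t for integer t.
u ≥ 0: smallest is -20 mod 4 = 0 (at t = 5), with v = 5.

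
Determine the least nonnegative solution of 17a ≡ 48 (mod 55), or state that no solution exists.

gcd(55, 17):
  55 = 3·17 + 4
  17 = 4·4 + 1
  4 = 4·1
so gcd(55, 17) = 1.
1 divides 48, so solutions exist.
Back-substitute for Bézout coefficients:
  1 = 17 - 4·4
  ... = 17·(13) + 55·(-4)
So 17·(13) ≡ 1 (mod 55); multiply by 48: a ≡ 624 (mod 55).
Smallest nonnegative: a = 624 mod 55 = 19.

19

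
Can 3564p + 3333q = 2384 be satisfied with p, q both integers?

no

gcd(3564, 3333):
  3564 = 1·3333 + 231
  3333 = 14·231 + 99
  231 = 2·99 + 33
  99 = 3·33
so gcd(3564, 3333) = 33.
33 does not divide 2384 (remainder 8), so no integer solutions.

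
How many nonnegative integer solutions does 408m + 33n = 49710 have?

gcd(408, 33) = 3  (408 = 12·33 + 12, 33 = 2·12 + 9, 12 = 1·9 + 3, 9 = 3·3).
Back-substituting, 408·(3) + 33·(-37) = 3.
Scale by 16570: one solution is (49710, -613090). Reduce m mod 11: (1, 1494).
General: m = 1 + 11t, n = 1494 - 136t.
m ≥ 0 ⇒ t ≥ 0; n ≥ 0 ⇒ t ≤ 10. So t ∈ [0, 10]: 11 solutions.

11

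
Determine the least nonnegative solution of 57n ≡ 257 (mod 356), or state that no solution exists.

gcd(356, 57):
  356 = 6*57 + 14
  57 = 4*14 + 1
  14 = 14*1
so gcd(356, 57) = 1.
1 divides 257, so solutions exist.
Back-substitute for Bézout coefficients:
  1 = 57 - 4*14
  ... = 57*(25) + 356*(-4)
So 57*(25) ≡ 1 (mod 356); multiply by 257: n ≡ 6425 (mod 356).
Smallest nonnegative: n = 6425 mod 356 = 17.

17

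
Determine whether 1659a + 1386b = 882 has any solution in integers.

yes

gcd(1659, 1386):
  1659 = 1×1386 + 273
  1386 = 5×273 + 21
  273 = 13×21
so gcd(1659, 1386) = 21.
21 divides 882, so integer solutions exist.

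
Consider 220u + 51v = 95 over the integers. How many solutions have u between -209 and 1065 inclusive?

gcd(220, 51) = 1.
By Bézout, 220×(16) + 51×(-69) = 1.
Particular solution: (41, -175).
General solution: u = 41 + 51t, v = -175 - 220t for integer t.
-209 ≤ 41 + 51t ≤ 1065 gives t ∈ [-4, 20], which is 25 values.

25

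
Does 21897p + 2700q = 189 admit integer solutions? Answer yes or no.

yes

gcd(21897, 2700) = 27  (21897 = 8×2700 + 297, 2700 = 9×297 + 27, 297 = 11×27).
27 divides 189, so integer solutions exist.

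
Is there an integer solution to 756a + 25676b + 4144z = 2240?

gcd(25676, 756) = 28.
gcd(28, 4144) = 28.
28 divides 2240, so integer solutions exist.

yes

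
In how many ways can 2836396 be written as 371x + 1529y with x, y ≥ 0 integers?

5

gcd(1529, 371) = 1.
By Bézout, 371×(-136) + 1529×(33) = 1.
One solution: (25, 1849).
General: x = 25 + 1529t, y = 1849 - 371t.
x ≥ 0 ⇒ t ≥ 0; y ≥ 0 ⇒ t ≤ 4. So t ∈ [0, 4]: 5 solutions.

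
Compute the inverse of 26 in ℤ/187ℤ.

gcd(187, 26):
  187 = 7×26 + 5
  26 = 5×5 + 1
  5 = 5×1
so gcd(187, 26) = 1.
Back-substitute for Bézout coefficients:
  1 = 26 - 5×5
  ... = 26×(36) + 187×(-5)
So 26×36 ≡ 1 (mod 187), and 36 mod 187 = 36.

36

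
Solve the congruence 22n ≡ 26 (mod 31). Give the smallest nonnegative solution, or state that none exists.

4

gcd(31, 22) = 1.
1 divides 26, so solutions exist.
By Bézout, 22×(-7) + 31×(5) = 1.
So 22×(-7) ≡ 1 (mod 31); multiply by 26: n ≡ -182 (mod 31).
Smallest nonnegative: n = -182 mod 31 = 4.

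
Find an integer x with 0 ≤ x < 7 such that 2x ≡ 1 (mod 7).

4

gcd(7, 2) = 1  (7 = 3*2 + 1, 2 = 2*1).
Back-substituting, 2*(-3) + 7*(1) = 1.
So 2*-3 ≡ 1 (mod 7), and -3 mod 7 = 4.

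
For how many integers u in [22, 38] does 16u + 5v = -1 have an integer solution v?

gcd(16, 5) = 1  (16 = 3×5 + 1, 5 = 5×1).
Back-substituting, 16×(1) + 5×(-3) = 1.
Scale by -1: particular solution (-1, 3); reduce u mod 5: (4, -13).
General solution: u = 4 + 5t, v = -13 - 16t for integer t.
22 ≤ 4 + 5t ≤ 38 gives t ∈ [4, 6], which is 3 values.

3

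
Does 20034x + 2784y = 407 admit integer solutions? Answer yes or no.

no

gcd(20034, 2784) = 6  (20034 = 7×2784 + 546, 2784 = 5×546 + 54, 546 = 10×54 + 6, 54 = 9×6).
6 does not divide 407 (remainder 5), so no integer solutions.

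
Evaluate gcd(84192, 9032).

8

gcd(84192, 9032):
  84192 = 9·9032 + 2904
  9032 = 3·2904 + 320
  2904 = 9·320 + 24
  320 = 13·24 + 8
  24 = 3·8
so gcd(84192, 9032) = 8.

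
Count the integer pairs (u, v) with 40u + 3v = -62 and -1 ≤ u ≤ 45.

15

gcd(40, 3):
  40 = 13×3 + 1
  3 = 3×1
so gcd(40, 3) = 1.
Back-substitute for Bézout coefficients:
  1 = 40 - 13×3
  ... = 40×(1) + 3×(-13)
Scale by -62: particular solution (-62, 806); reduce u mod 3: (1, -34).
General solution: u = 1 + 3t, v = -34 - 40t for integer t.
-1 ≤ 1 + 3t ≤ 45 gives t ∈ [0, 14], which is 15 values.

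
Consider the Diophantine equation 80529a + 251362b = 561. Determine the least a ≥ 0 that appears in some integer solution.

1517

gcd(251362, 80529) = 17  (251362 = 3×80529 + 9775, 80529 = 8×9775 + 2329, 9775 = 4×2329 + 459, 2329 = 5×459 + 34, 459 = 13×34 + 17, 34 = 2×17).
17 divides 561, so solutions exist.
Back-substituting, 80529×(-7123) + 251362×(2282) = 17.
Scale by 561/17 = 33: (a₀, b₀) = (-235059, 75306).
General solution: a = -235059 + 14786t, b = 75306 - 4737t for integer t.
a ≥ 0: smallest is -235059 mod 14786 = 1517 (at t = 16), with b = -486.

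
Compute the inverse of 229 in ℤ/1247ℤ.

gcd(1247, 229):
  1247 = 5×229 + 102
  229 = 2×102 + 25
  102 = 4×25 + 2
  25 = 12×2 + 1
  2 = 2×1
so gcd(1247, 229) = 1.
Back-substitute for Bézout coefficients:
  1 = 25 - 12×2
  ... = 229×(599) + 1247×(-110)
So 229×599 ≡ 1 (mod 1247), and 599 mod 1247 = 599.

599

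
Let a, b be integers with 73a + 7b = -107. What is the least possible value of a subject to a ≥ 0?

4

gcd(73, 7):
  73 = 10*7 + 3
  7 = 2*3 + 1
  3 = 3*1
so gcd(73, 7) = 1.
1 divides -107, so solutions exist.
Back-substitute for Bézout coefficients:
  1 = 7 - 2*3
  ... = 73*(-2) + 7*(21)
Scale by -107/1 = -107: (a₀, b₀) = (214, -2247).
General solution: a = 214 + 7t, b = -2247 - 73t for integer t.
a ≥ 0: smallest is 214 mod 7 = 4 (at t = -30), with b = -57.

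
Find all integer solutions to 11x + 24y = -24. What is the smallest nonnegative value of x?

0

gcd(24, 11):
  24 = 2*11 + 2
  11 = 5*2 + 1
  2 = 2*1
so gcd(24, 11) = 1.
1 divides -24, so solutions exist.
Back-substitute for Bézout coefficients:
  1 = 11 - 5*2
  ... = 11*(11) + 24*(-5)
Scale by -24/1 = -24: (x₀, y₀) = (-264, 120).
General solution: x = -264 + 24t, y = 120 - 11t for integer t.
x ≥ 0: smallest is -264 mod 24 = 0 (at t = 11), with y = -1.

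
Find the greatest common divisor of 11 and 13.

1

gcd(13, 11):
  13 = 1·11 + 2
  11 = 5·2 + 1
  2 = 2·1
so gcd(13, 11) = 1.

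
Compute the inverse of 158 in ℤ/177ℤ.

149

gcd(177, 158) = 1  (177 = 1×158 + 19, 158 = 8×19 + 6, 19 = 3×6 + 1, 6 = 6×1).
Back-substituting, 158×(-28) + 177×(25) = 1.
So 158×-28 ≡ 1 (mod 177), and -28 mod 177 = 149.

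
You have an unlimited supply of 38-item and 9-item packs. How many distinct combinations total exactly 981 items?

Need nonnegative integers with 38j + 9k = 981.
gcd(38, 9) = 1, and 38·(-4) + 9·(17) = 1.
So (j₀, k₀) = (-3924, 16677); general j = -3924 + 9t, k = 16677 - 38t.
j ≥ 0 ⇒ t ≥ 436; k ≥ 0 ⇒ t ≤ 438. That's 3 values of t.

3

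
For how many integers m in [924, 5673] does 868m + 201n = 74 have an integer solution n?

24

gcd(868, 201) = 1  (868 = 4×201 + 64, 201 = 3×64 + 9, 64 = 7×9 + 1, 9 = 9×1).
Back-substituting, 868×(22) + 201×(-95) = 1.
Scale by 74: particular solution (1628, -7030); reduce m mod 201: (20, -86).
General solution: m = 20 + 201t, n = -86 - 868t for integer t.
924 ≤ 20 + 201t ≤ 5673 gives t ∈ [5, 28], which is 24 values.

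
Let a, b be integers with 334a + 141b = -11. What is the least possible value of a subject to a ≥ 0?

73

gcd(334, 141) = 1.
1 divides -11, so solutions exist.
By Bézout, 334*(19) + 141*(-45) = 1.
Scale by -11/1 = -11: (a₀, b₀) = (-209, 495).
General solution: a = -209 + 141t, b = 495 - 334t for integer t.
a ≥ 0: smallest is -209 mod 141 = 73 (at t = 2), with b = -173.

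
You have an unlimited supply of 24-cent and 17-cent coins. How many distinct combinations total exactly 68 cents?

1

Need nonnegative integers with 24j + 17k = 68.
gcd(24, 17) = 1, and 24·(5) + 17·(-7) = 1.
So (j₀, k₀) = (340, -476); general j = 340 + 17t, k = -476 - 24t.
j ≥ 0 ⇒ t ≥ -20; k ≥ 0 ⇒ t ≤ -20. That's 1 value of t.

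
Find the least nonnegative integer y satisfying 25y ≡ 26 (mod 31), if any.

6

gcd(31, 25) = 1.
1 divides 26, so solutions exist.
By Bézout, 25*(5) + 31*(-4) = 1.
So 25*(5) ≡ 1 (mod 31); multiply by 26: y ≡ 130 (mod 31).
Smallest nonnegative: y = 130 mod 31 = 6.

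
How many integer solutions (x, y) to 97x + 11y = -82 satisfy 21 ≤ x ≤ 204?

16

gcd(97, 11) = 1.
By Bézout, 97*(5) + 11*(-44) = 1.
Particular solution: (8, -78).
General solution: x = 8 + 11t, y = -78 - 97t for integer t.
21 ≤ 8 + 11t ≤ 204 gives t ∈ [2, 17], which is 16 values.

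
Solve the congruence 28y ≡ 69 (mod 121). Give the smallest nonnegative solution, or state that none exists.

gcd(121, 28):
  121 = 4·28 + 9
  28 = 3·9 + 1
  9 = 9·1
so gcd(121, 28) = 1.
1 divides 69, so solutions exist.
Back-substitute for Bézout coefficients:
  1 = 28 - 3·9
  ... = 28·(13) + 121·(-3)
So 28·(13) ≡ 1 (mod 121); multiply by 69: y ≡ 897 (mod 121).
Smallest nonnegative: y = 897 mod 121 = 50.

50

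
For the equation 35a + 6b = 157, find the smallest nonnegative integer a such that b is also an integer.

5

gcd(35, 6) = 1  (35 = 5×6 + 5, 6 = 1×5 + 1, 5 = 5×1).
1 divides 157, so solutions exist.
Back-substituting, 35×(-1) + 6×(6) = 1.
Scale by 157/1 = 157: (a₀, b₀) = (-157, 942).
General solution: a = -157 + 6t, b = 942 - 35t for integer t.
a ≥ 0: smallest is -157 mod 6 = 5 (at t = 27), with b = -3.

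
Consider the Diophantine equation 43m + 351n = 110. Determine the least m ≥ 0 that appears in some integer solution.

gcd(351, 43) = 1.
1 divides 110, so solutions exist.
By Bézout, 43·(49) + 351·(-6) = 1.
Scale by 110/1 = 110: (m₀, n₀) = (5390, -660).
General solution: m = 5390 + 351t, n = -660 - 43t for integer t.
m ≥ 0: smallest is 5390 mod 351 = 125 (at t = -15), with n = -15.

125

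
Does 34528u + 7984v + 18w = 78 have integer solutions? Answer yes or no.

gcd(34528, 7984) = 16  (34528 = 4×7984 + 2592, 7984 = 3×2592 + 208, 2592 = 12×208 + 96, 208 = 2×96 + 16, 96 = 6×16).
gcd(16, 18) = 2.
2 divides 78, so integer solutions exist.

yes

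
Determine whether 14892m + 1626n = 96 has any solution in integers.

yes

gcd(14892, 1626) = 6.
6 divides 96, so integer solutions exist.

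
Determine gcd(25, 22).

gcd(25, 22):
  25 = 1*22 + 3
  22 = 7*3 + 1
  3 = 3*1
so gcd(25, 22) = 1.

1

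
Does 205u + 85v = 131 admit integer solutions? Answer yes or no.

no

gcd(205, 85) = 5  (205 = 2×85 + 35, 85 = 2×35 + 15, 35 = 2×15 + 5, 15 = 3×5).
5 does not divide 131 (remainder 1), so no integer solutions.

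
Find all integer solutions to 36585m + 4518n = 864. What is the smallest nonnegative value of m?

gcd(36585, 4518):
  36585 = 8·4518 + 441
  4518 = 10·441 + 108
  441 = 4·108 + 9
  108 = 12·9
so gcd(36585, 4518) = 9.
9 divides 864, so solutions exist.
Back-substitute for Bézout coefficients:
  9 = 441 - 4·108
  ... = 36585·(41) + 4518·(-332)
Scale by 864/9 = 96: (m₀, n₀) = (3936, -31872).
General solution: m = 3936 + 502t, n = -31872 - 4065t for integer t.
m ≥ 0: smallest is 3936 mod 502 = 422 (at t = -7), with n = -3417.

422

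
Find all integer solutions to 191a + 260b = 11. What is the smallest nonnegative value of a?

gcd(260, 191) = 1  (260 = 1·191 + 69, 191 = 2·69 + 53, 69 = 1·53 + 16, 53 = 3·16 + 5, 16 = 3·5 + 1, 5 = 5·1).
1 divides 11, so solutions exist.
Back-substituting, 191·(-49) + 260·(36) = 1.
Scale by 11/1 = 11: (a₀, b₀) = (-539, 396).
General solution: a = -539 + 260t, b = 396 - 191t for integer t.
a ≥ 0: smallest is -539 mod 260 = 241 (at t = 3), with b = -177.

241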